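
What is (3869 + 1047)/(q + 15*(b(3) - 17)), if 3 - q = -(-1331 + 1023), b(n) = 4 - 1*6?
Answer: -2458/295 ≈ -8.3322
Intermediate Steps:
b(n) = -2 (b(n) = 4 - 6 = -2)
q = -305 (q = 3 - (-1)*(-1331 + 1023) = 3 - (-1)*(-308) = 3 - 1*308 = 3 - 308 = -305)
(3869 + 1047)/(q + 15*(b(3) - 17)) = (3869 + 1047)/(-305 + 15*(-2 - 17)) = 4916/(-305 + 15*(-19)) = 4916/(-305 - 285) = 4916/(-590) = 4916*(-1/590) = -2458/295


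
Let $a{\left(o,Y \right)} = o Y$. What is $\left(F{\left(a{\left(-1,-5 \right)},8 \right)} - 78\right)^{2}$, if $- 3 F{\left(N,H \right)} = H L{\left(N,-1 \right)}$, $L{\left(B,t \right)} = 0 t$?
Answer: $6084$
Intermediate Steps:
$a{\left(o,Y \right)} = Y o$
$L{\left(B,t \right)} = 0$
$F{\left(N,H \right)} = 0$ ($F{\left(N,H \right)} = - \frac{H 0}{3} = \left(- \frac{1}{3}\right) 0 = 0$)
$\left(F{\left(a{\left(-1,-5 \right)},8 \right)} - 78\right)^{2} = \left(0 - 78\right)^{2} = \left(-78\right)^{2} = 6084$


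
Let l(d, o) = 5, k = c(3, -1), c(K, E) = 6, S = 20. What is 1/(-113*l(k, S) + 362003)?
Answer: 1/361438 ≈ 2.7667e-6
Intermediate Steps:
k = 6
1/(-113*l(k, S) + 362003) = 1/(-113*5 + 362003) = 1/(-565 + 362003) = 1/361438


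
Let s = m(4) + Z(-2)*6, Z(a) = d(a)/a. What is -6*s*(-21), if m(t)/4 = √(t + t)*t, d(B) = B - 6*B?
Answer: -3780 + 4032*√2 ≈ 1922.1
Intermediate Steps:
d(B) = -5*B (d(B) = B - 6*B = -5*B)
Z(a) = -5 (Z(a) = (-5*a)/a = -5)
m(t) = 4*√2*t^(3/2) (m(t) = 4*(√(t + t)*t) = 4*(√(2*t)*t) = 4*((√2*√t)*t) = 4*(√2*t^(3/2)) = 4*√2*t^(3/2))
s = -30 + 32*√2 (s = 4*√2*4^(3/2) - 5*6 = 4*√2*8 - 30 = 32*√2 - 30 = -30 + 32*√2 ≈ 15.255)
-6*s*(-21) = -6*(-30 + 32*√2)*(-21) = (180 - 192*√2)*(-21) = -3780 + 4032*√2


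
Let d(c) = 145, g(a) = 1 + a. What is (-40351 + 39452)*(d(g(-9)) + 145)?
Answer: -260710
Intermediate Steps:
(-40351 + 39452)*(d(g(-9)) + 145) = (-40351 + 39452)*(145 + 145) = -899*290 = -260710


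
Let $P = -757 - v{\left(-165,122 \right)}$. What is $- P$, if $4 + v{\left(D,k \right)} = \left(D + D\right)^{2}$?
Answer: $109653$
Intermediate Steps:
$v{\left(D,k \right)} = -4 + 4 D^{2}$ ($v{\left(D,k \right)} = -4 + \left(D + D\right)^{2} = -4 + \left(2 D\right)^{2} = -4 + 4 D^{2}$)
$P = -109653$ ($P = -757 - \left(-4 + 4 \left(-165\right)^{2}\right) = -757 - \left(-4 + 4 \cdot 27225\right) = -757 - \left(-4 + 108900\right) = -757 - 108896 = -109653$)
$- P = \left(-1\right) \left(-109653\right) = 109653$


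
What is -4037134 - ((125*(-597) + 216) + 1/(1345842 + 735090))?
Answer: -8246161259701/2080932 ≈ -3.9627e+6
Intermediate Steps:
-4037134 - ((125*(-597) + 216) + 1/(1345842 + 735090)) = -4037134 - ((-74625 + 216) + 1/2080932) = -4037134 - (-74409 + 1/2080932) = -4037134 - 1*(-154840069187/2080932) = -4037134 + 154840069187/2080932 = -8246161259701/2080932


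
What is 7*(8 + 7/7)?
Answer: 63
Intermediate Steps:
7*(8 + 7/7) = 7*(8 + 7*(1/7)) = 7*(8 + 1) = 7*9 = 63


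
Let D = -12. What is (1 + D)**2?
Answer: 121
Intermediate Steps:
(1 + D)**2 = (1 - 12)**2 = (-11)**2 = 121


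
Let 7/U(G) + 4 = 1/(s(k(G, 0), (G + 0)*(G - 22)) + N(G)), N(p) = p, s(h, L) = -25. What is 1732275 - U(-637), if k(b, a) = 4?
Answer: 4588801109/2649 ≈ 1.7323e+6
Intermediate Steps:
U(G) = 7/(-4 + 1/(-25 + G))
1732275 - U(-637) = 1732275 - 7*(25 - 1*(-637))/(-101 + 4*(-637)) = 1732275 - 7*(25 + 637)/(-101 - 2548) = 1732275 - 7*662/(-2649) = 1732275 - 7*(-1)*662/2649 = 1732275 - 1*(-4634/2649) = 1732275 + 4634/2649 = 4588801109/2649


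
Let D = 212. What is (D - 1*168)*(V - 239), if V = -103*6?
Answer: -37708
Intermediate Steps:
V = -618
(D - 1*168)*(V - 239) = (212 - 1*168)*(-618 - 239) = (212 - 168)*(-857) = 44*(-857) = -37708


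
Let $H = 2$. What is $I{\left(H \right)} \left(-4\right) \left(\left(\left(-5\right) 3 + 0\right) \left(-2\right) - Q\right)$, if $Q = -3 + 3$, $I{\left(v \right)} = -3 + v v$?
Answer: $-120$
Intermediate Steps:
$I{\left(v \right)} = -3 + v^{2}$
$Q = 0$
$I{\left(H \right)} \left(-4\right) \left(\left(\left(-5\right) 3 + 0\right) \left(-2\right) - Q\right) = \left(-3 + 2^{2}\right) \left(-4\right) \left(\left(\left(-5\right) 3 + 0\right) \left(-2\right) - 0\right) = \left(-3 + 4\right) \left(-4\right) \left(\left(-15 + 0\right) \left(-2\right) + 0\right) = 1 \left(-4\right) \left(\left(-15\right) \left(-2\right) + 0\right) = - 4 \left(30 + 0\right) = \left(-4\right) 30 = -120$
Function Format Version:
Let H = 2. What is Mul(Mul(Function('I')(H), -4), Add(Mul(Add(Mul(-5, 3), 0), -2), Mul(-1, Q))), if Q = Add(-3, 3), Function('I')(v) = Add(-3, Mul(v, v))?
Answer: -120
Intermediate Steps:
Function('I')(v) = Add(-3, Pow(v, 2))
Q = 0
Mul(Mul(Function('I')(H), -4), Add(Mul(Add(Mul(-5, 3), 0), -2), Mul(-1, Q))) = Mul(Mul(Add(-3, Pow(2, 2)), -4), Add(Mul(Add(Mul(-5, 3), 0), -2), Mul(-1, 0))) = Mul(Mul(Add(-3, 4), -4), Add(Mul(Add(-15, 0), -2), 0)) = Mul(Mul(1, -4), Add(Mul(-15, -2), 0)) = Mul(-4, Add(30, 0)) = Mul(-4, 30) = -120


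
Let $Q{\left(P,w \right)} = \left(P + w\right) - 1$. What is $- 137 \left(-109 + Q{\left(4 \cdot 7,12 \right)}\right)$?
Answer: $9590$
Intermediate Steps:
$Q{\left(P,w \right)} = -1 + P + w$
$- 137 \left(-109 + Q{\left(4 \cdot 7,12 \right)}\right) = - 137 \left(-109 + \left(-1 + 4 \cdot 7 + 12\right)\right) = - 137 \left(-109 + \left(-1 + 28 + 12\right)\right) = - 137 \left(-109 + 39\right) = \left(-137\right) \left(-70\right) = 9590$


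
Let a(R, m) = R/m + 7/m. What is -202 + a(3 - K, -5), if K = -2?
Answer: -1022/5 ≈ -204.40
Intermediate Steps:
a(R, m) = 7/m + R/m
-202 + a(3 - K, -5) = -202 + (7 + (3 - 1*(-2)))/(-5) = -202 - (7 + (3 + 2))/5 = -202 - (7 + 5)/5 = -202 - ⅕*12 = -202 - 12/5 = -1022/5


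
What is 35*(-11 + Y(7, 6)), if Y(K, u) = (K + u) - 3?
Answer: -35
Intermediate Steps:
Y(K, u) = -3 + K + u
35*(-11 + Y(7, 6)) = 35*(-11 + (-3 + 7 + 6)) = 35*(-11 + 10) = 35*(-1) = -35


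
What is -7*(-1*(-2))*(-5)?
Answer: 70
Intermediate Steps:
-7*(-1*(-2))*(-5) = -14*(-5) = -7*(-10) = 70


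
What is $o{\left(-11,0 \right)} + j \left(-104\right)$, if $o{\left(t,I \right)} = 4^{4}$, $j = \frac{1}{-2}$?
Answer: $308$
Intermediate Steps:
$j = - \frac{1}{2} \approx -0.5$
$o{\left(t,I \right)} = 256$
$o{\left(-11,0 \right)} + j \left(-104\right) = 256 - -52 = 256 + 52 = 308$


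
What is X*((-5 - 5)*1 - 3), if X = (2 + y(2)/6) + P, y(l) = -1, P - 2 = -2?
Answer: -143/6 ≈ -23.833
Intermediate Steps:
P = 0 (P = 2 - 2 = 0)
X = 11/6 (X = (2 - 1/6) + 0 = (2 - 1*⅙) + 0 = (2 - ⅙) + 0 = 11/6 + 0 = 11/6 ≈ 1.8333)
X*((-5 - 5)*1 - 3) = 11*((-5 - 5)*1 - 3)/6 = 11*(-10*1 - 3)/6 = 11*(-10 - 3)/6 = (11/6)*(-13) = -143/6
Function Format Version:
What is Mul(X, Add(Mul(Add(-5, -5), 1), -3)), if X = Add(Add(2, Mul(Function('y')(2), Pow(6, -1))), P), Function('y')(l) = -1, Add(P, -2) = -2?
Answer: Rational(-143, 6) ≈ -23.833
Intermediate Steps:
P = 0 (P = Add(2, -2) = 0)
X = Rational(11, 6) (X = Add(Add(2, Mul(-1, Pow(6, -1))), 0) = Add(Add(2, Mul(-1, Rational(1, 6))), 0) = Add(Add(2, Rational(-1, 6)), 0) = Add(Rational(11, 6), 0) = Rational(11, 6) ≈ 1.8333)
Mul(X, Add(Mul(Add(-5, -5), 1), -3)) = Mul(Rational(11, 6), Add(Mul(Add(-5, -5), 1), -3)) = Mul(Rational(11, 6), Add(Mul(-10, 1), -3)) = Mul(Rational(11, 6), Add(-10, -3)) = Mul(Rational(11, 6), -13) = Rational(-143, 6)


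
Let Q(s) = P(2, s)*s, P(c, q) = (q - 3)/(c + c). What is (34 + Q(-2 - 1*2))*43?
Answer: 1763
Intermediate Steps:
P(c, q) = (-3 + q)/(2*c) (P(c, q) = (-3 + q)/((2*c)) = (-3 + q)*(1/(2*c)) = (-3 + q)/(2*c))
Q(s) = s*(-3/4 + s/4) (Q(s) = ((1/2)*(-3 + s)/2)*s = ((1/2)*(1/2)*(-3 + s))*s = (-3/4 + s/4)*s = s*(-3/4 + s/4))
(34 + Q(-2 - 1*2))*43 = (34 + (-2 - 1*2)*(-3 + (-2 - 1*2))/4)*43 = (34 + (-2 - 2)*(-3 + (-2 - 2))/4)*43 = (34 + (1/4)*(-4)*(-3 - 4))*43 = (34 + (1/4)*(-4)*(-7))*43 = (34 + 7)*43 = 41*43 = 1763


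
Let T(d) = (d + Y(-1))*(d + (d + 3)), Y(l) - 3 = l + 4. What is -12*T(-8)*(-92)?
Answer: 28704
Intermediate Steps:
Y(l) = 7 + l (Y(l) = 3 + (l + 4) = 3 + (4 + l) = 7 + l)
T(d) = (3 + 2*d)*(6 + d) (T(d) = (d + (7 - 1))*(d + (d + 3)) = (d + 6)*(d + (3 + d)) = (6 + d)*(3 + 2*d) = (3 + 2*d)*(6 + d))
-12*T(-8)*(-92) = -12*(18 + 2*(-8)² + 15*(-8))*(-92) = -12*(18 + 2*64 - 120)*(-92) = -12*(18 + 128 - 120)*(-92) = -12*26*(-92) = -312*(-92) = 28704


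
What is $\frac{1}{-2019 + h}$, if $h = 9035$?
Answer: $\frac{1}{7016} \approx 0.00014253$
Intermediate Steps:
$\frac{1}{-2019 + h} = \frac{1}{-2019 + 9035} = \frac{1}{7016}$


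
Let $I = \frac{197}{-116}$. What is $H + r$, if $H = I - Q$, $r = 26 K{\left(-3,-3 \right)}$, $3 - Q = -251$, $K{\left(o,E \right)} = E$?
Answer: $- \frac{38709}{116} \approx -333.7$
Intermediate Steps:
$I = - \frac{197}{116}$ ($I = 197 \left(- \frac{1}{116}\right) = - \frac{197}{116} \approx -1.6983$)
$Q = 254$ ($Q = 3 - -251 = 3 + 251 = 254$)
$r = -78$ ($r = 26 \left(-3\right) = -78$)
$H = - \frac{29661}{116}$ ($H = - \frac{197}{116} - 254 = - \frac{29661}{116} \approx -255.7$)
$H + r = - \frac{29661}{116} - 78 = - \frac{38709}{116}$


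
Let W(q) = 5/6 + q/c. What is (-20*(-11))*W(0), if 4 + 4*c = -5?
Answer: 550/3 ≈ 183.33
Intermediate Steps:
c = -9/4 (c = -1 + (1/4)*(-5) = -1 - 5/4 = -9/4 ≈ -2.2500)
W(q) = 5/6 - 4*q/9 (W(q) = 5/6 + q/(-9/4) = 5*(1/6) + q*(-4/9) = 5/6 - 4*q/9)
(-20*(-11))*W(0) = (-20*(-11))*(5/6 - 4/9*0) = 220*(5/6 + 0) = 220*(5/6) = 550/3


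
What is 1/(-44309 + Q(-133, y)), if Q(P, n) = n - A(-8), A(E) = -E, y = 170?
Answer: -1/44147 ≈ -2.2652e-5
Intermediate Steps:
Q(P, n) = -8 + n (Q(P, n) = n - (-1)*(-8) = n - 1*8 = n - 8 = -8 + n)
1/(-44309 + Q(-133, y)) = 1/(-44309 + (-8 + 170)) = 1/(-44309 + 162) = 1/(-44147) = -1/44147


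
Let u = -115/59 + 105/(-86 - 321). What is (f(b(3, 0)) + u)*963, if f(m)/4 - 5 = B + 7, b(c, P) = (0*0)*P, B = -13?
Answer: -143537076/24013 ≈ -5977.5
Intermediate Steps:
b(c, P) = 0 (b(c, P) = 0*P = 0)
f(m) = -4 (f(m) = 20 + 4*(-13 + 7) = 20 + 4*(-6) = 20 - 24 = -4)
u = -53000/24013 (u = -115*1/59 + 105/(-407) = -115/59 + 105*(-1/407) = -115/59 - 105/407 = -53000/24013 ≈ -2.2071)
(f(b(3, 0)) + u)*963 = (-4 - 53000/24013)*963 = -149052/24013*963 = -143537076/24013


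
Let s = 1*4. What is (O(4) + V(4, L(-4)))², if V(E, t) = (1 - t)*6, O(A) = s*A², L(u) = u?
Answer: 8836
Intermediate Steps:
s = 4
O(A) = 4*A²
V(E, t) = 6 - 6*t
(O(4) + V(4, L(-4)))² = (4*4² + (6 - 6*(-4)))² = (4*16 + (6 + 24))² = (64 + 30)² = 94² = 8836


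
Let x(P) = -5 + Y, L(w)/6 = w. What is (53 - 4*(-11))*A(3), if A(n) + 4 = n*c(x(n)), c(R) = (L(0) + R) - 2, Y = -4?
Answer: -3589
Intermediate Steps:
L(w) = 6*w
x(P) = -9 (x(P) = -5 - 4 = -9)
c(R) = -2 + R (c(R) = (6*0 + R) - 2 = (0 + R) - 2 = R - 2 = -2 + R)
A(n) = -4 - 11*n (A(n) = -4 + n*(-2 - 9) = -4 + n*(-11) = -4 - 11*n)
(53 - 4*(-11))*A(3) = (53 - 4*(-11))*(-4 - 11*3) = (53 + 44)*(-4 - 33) = 97*(-37) = -3589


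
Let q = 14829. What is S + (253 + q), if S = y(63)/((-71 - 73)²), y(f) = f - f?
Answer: 15082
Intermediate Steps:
y(f) = 0
S = 0 (S = 0/((-71 - 73)²) = 0/((-144)²) = 0/20736 = 0*(1/20736) = 0)
S + (253 + q) = 0 + (253 + 14829) = 0 + 15082 = 15082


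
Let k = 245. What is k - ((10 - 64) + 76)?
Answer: 223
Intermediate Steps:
k - ((10 - 64) + 76) = 245 - ((10 - 64) + 76) = 245 - (-54 + 76) = 245 - 1*22 = 245 - 22 = 223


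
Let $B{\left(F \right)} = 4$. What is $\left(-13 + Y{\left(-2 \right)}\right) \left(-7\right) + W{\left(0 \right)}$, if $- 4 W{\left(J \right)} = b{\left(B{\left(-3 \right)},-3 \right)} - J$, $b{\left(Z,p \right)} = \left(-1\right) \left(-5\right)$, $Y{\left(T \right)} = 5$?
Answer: $\frac{219}{4} \approx 54.75$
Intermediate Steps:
$b{\left(Z,p \right)} = 5$
$W{\left(J \right)} = - \frac{5}{4} + \frac{J}{4}$ ($W{\left(J \right)} = - \frac{5 - J}{4} = - \frac{5}{4} + \frac{J}{4}$)
$\left(-13 + Y{\left(-2 \right)}\right) \left(-7\right) + W{\left(0 \right)} = \left(-13 + 5\right) \left(-7\right) + \left(- \frac{5}{4} + \frac{1}{4} \cdot 0\right) = \left(-8\right) \left(-7\right) + \left(- \frac{5}{4} + 0\right) = 56 - \frac{5}{4} = \frac{219}{4}$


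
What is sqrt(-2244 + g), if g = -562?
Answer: I*sqrt(2806) ≈ 52.972*I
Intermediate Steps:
sqrt(-2244 + g) = sqrt(-2244 - 562) = sqrt(-2806) = I*sqrt(2806)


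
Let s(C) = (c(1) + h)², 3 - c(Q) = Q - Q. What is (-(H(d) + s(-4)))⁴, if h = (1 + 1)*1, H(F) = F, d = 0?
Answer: 390625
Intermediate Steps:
c(Q) = 3 (c(Q) = 3 - (Q - Q) = 3 - 1*0 = 3 + 0 = 3)
h = 2 (h = 2*1 = 2)
s(C) = 25 (s(C) = (3 + 2)² = 5² = 25)
(-(H(d) + s(-4)))⁴ = (-(0 + 25))⁴ = (-1*25)⁴ = (-25)⁴ = 390625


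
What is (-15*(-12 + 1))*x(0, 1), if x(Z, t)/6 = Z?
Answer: 0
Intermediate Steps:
x(Z, t) = 6*Z
(-15*(-12 + 1))*x(0, 1) = (-15*(-12 + 1))*(6*0) = -15*(-11)*0 = 165*0 = 0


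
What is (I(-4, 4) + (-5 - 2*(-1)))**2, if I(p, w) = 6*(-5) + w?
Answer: 841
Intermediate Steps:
I(p, w) = -30 + w
(I(-4, 4) + (-5 - 2*(-1)))**2 = ((-30 + 4) + (-5 - 2*(-1)))**2 = (-26 + (-5 + 2))**2 = (-26 - 3)**2 = (-29)**2 = 841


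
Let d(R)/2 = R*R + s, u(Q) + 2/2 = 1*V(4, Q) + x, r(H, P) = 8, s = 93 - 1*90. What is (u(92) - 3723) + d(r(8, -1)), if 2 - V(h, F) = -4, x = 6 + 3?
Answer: -3575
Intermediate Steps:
x = 9
s = 3 (s = 93 - 90 = 3)
V(h, F) = 6 (V(h, F) = 2 - 1*(-4) = 2 + 4 = 6)
u(Q) = 14 (u(Q) = -1 + (1*6 + 9) = -1 + (6 + 9) = -1 + 15 = 14)
d(R) = 6 + 2*R² (d(R) = 2*(R*R + 3) = 2*(R² + 3) = 2*(3 + R²) = 6 + 2*R²)
(u(92) - 3723) + d(r(8, -1)) = (14 - 3723) + (6 + 2*8²) = -3709 + (6 + 2*64) = -3709 + (6 + 128) = -3709 + 134 = -3575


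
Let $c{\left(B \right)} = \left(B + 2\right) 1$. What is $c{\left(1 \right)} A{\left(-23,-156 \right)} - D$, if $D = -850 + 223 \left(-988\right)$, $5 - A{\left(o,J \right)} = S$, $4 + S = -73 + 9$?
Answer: $221393$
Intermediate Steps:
$S = -68$ ($S = -4 + \left(-73 + 9\right) = -4 - 64 = -68$)
$A{\left(o,J \right)} = 73$ ($A{\left(o,J \right)} = 5 - -68 = 5 + 68 = 73$)
$c{\left(B \right)} = 2 + B$ ($c{\left(B \right)} = \left(2 + B\right) 1 = 2 + B$)
$D = -221174$ ($D = -850 - 220324 = -221174$)
$c{\left(1 \right)} A{\left(-23,-156 \right)} - D = \left(2 + 1\right) 73 - -221174 = 3 \cdot 73 + 221174 = 219 + 221174 = 221393$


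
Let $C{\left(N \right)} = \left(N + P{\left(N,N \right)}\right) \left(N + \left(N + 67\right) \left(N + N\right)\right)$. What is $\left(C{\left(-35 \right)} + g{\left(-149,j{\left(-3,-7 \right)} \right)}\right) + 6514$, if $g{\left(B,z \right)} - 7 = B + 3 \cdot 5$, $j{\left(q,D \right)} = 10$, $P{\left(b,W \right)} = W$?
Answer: $165637$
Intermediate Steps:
$g{\left(B,z \right)} = 22 + B$ ($g{\left(B,z \right)} = 7 + \left(B + 3 \cdot 5\right) = 7 + \left(B + 15\right) = 7 + \left(15 + B\right) = 22 + B$)
$C{\left(N \right)} = 2 N \left(N + 2 N \left(67 + N\right)\right)$ ($C{\left(N \right)} = \left(N + N\right) \left(N + \left(N + 67\right) \left(N + N\right)\right) = 2 N \left(N + \left(67 + N\right) 2 N\right) = 2 N \left(N + 2 N \left(67 + N\right)\right)$)
$\left(C{\left(-35 \right)} + g{\left(-149,j{\left(-3,-7 \right)} \right)}\right) + 6514 = \left(\left(-35\right)^{2} \left(270 + 4 \left(-35\right)\right) + \left(22 - 149\right)\right) + 6514 = \left(1225 \left(270 - 140\right) - 127\right) + 6514 = \left(1225 \cdot 130 - 127\right) + 6514 = \left(159250 - 127\right) + 6514 = 159123 + 6514 = 165637$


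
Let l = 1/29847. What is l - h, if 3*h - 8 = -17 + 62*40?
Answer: -24583978/29847 ≈ -823.67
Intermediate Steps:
l = 1/29847 ≈ 3.3504e-5
h = 2471/3 (h = 8/3 + (-17 + 62*40)/3 = 8/3 + (-17 + 2480)/3 = 8/3 + (⅓)*2463 = 8/3 + 821 = 2471/3 ≈ 823.67)
l - h = 1/29847 - 1*2471/3 = 1/29847 - 2471/3 = -24583978/29847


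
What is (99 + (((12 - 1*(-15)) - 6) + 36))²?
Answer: 24336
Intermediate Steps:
(99 + (((12 - 1*(-15)) - 6) + 36))² = (99 + (((12 + 15) - 6) + 36))² = (99 + ((27 - 6) + 36))² = (99 + (21 + 36))² = (99 + 57)² = 156² = 24336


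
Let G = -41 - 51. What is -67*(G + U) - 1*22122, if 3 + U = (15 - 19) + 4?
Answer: -15757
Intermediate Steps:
U = -3 (U = -3 + ((15 - 19) + 4) = -3 + (-4 + 4) = -3 + 0 = -3)
G = -92
-67*(G + U) - 1*22122 = -67*(-92 - 3) - 1*22122 = -67*(-95) - 22122 = 6365 - 22122 = -15757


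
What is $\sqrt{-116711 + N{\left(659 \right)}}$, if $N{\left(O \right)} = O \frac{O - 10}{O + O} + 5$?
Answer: $\frac{i \sqrt{465526}}{2} \approx 341.15 i$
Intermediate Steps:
$N{\left(O \right)} = \frac{O}{2}$ ($N{\left(O \right)} = O \frac{-10 + O}{2 O} + 5 = \left(-5 + \frac{O}{2}\right) + 5 = \frac{O}{2}$)
$\sqrt{-116711 + N{\left(659 \right)}} = \sqrt{-116711 + \frac{1}{2} \cdot 659} = \sqrt{-116711 + \frac{659}{2}} = \sqrt{- \frac{232763}{2}} = \frac{i \sqrt{465526}}{2}$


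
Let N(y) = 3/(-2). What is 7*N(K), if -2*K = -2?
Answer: -21/2 ≈ -10.500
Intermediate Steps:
K = 1 (K = -½*(-2) = 1)
N(y) = -3/2 (N(y) = 3*(-½) = -3/2)
7*N(K) = 7*(-3/2) = -21/2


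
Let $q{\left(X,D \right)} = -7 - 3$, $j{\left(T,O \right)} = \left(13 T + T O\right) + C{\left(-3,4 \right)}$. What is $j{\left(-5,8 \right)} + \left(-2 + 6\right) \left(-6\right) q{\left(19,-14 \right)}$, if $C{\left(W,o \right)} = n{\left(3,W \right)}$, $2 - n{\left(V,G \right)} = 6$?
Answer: $131$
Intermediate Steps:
$n{\left(V,G \right)} = -4$ ($n{\left(V,G \right)} = 2 - 6 = -4$)
$C{\left(W,o \right)} = -4$
$j{\left(T,O \right)} = -4 + 13 T + O T$ ($j{\left(T,O \right)} = \left(13 T + T O\right) - 4 = \left(13 T + O T\right) - 4 = -4 + 13 T + O T$)
$q{\left(X,D \right)} = -10$ ($q{\left(X,D \right)} = -7 - 3 = -10$)
$j{\left(-5,8 \right)} + \left(-2 + 6\right) \left(-6\right) q{\left(19,-14 \right)} = \left(-4 + 13 \left(-5\right) + 8 \left(-5\right)\right) + \left(-2 + 6\right) \left(-6\right) \left(-10\right) = \left(-4 - 65 - 40\right) + 4 \left(-6\right) \left(-10\right) = -109 - -240 = -109 + 240 = 131$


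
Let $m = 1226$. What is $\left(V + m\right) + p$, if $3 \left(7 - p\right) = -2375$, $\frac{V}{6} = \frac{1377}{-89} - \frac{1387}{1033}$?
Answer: $\frac{530599426}{275811} \approx 1923.8$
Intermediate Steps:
$V = - \frac{9275304}{91937}$ ($V = 6 \left(\frac{1377}{-89} - \frac{1387}{1033}\right) = 6 \left(1377 \left(- \frac{1}{89}\right) - \frac{1387}{1033}\right) = 6 \left(- \frac{1377}{89} - \frac{1387}{1033}\right) = 6 \left(- \frac{1545884}{91937}\right) = - \frac{9275304}{91937} \approx -100.89$)
$p = \frac{2396}{3}$ ($p = 7 - - \frac{2375}{3} = 7 + \frac{2375}{3} = \frac{2396}{3} \approx 798.67$)
$\left(V + m\right) + p = \left(- \frac{9275304}{91937} + 1226\right) + \frac{2396}{3} = \frac{103439458}{91937} + \frac{2396}{3} = \frac{530599426}{275811}$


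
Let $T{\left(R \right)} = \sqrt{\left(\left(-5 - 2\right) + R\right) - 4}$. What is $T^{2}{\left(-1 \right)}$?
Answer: $-12$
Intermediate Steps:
$T{\left(R \right)} = \sqrt{-11 + R}$ ($T{\left(R \right)} = \sqrt{\left(-7 + R\right) - 4} = \sqrt{-11 + R}$)
$T^{2}{\left(-1 \right)} = \left(\sqrt{-11 - 1}\right)^{2} = \left(\sqrt{-12}\right)^{2} = \left(2 i \sqrt{3}\right)^{2} = -12$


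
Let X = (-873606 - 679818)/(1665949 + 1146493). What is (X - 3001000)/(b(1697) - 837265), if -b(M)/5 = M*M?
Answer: 2110034998856/10712809542255 ≈ 0.19696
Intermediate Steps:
X = -776712/1406221 (X = -1553424/2812442 = -1553424*1/2812442 = -776712/1406221 ≈ -0.55234)
b(M) = -5*M**2 (b(M) = -5*M*M = -5*M**2)
(X - 3001000)/(b(1697) - 837265) = (-776712/1406221 - 3001000)/(-5*1697**2 - 837265) = -4220069997712/(1406221*(-5*2879809 - 837265)) = -4220069997712/(1406221*(-14399045 - 837265)) = -4220069997712/1406221/(-15236310) = -4220069997712/1406221*(-1/15236310) = 2110034998856/10712809542255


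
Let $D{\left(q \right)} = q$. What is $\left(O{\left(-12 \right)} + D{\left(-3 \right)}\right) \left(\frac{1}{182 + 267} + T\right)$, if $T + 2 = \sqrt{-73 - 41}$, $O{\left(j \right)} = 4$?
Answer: $- \frac{897}{449} + i \sqrt{114} \approx -1.9978 + 10.677 i$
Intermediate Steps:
$T = -2 + i \sqrt{114}$ ($T = -2 + \sqrt{-73 - 41} = -2 + \sqrt{-114} = -2 + i \sqrt{114} \approx -2.0 + 10.677 i$)
$\left(O{\left(-12 \right)} + D{\left(-3 \right)}\right) \left(\frac{1}{182 + 267} + T\right) = \left(4 - 3\right) \left(\frac{1}{182 + 267} - \left(2 - i \sqrt{114}\right)\right) = 1 \left(\frac{1}{449} - \left(2 - i \sqrt{114}\right)\right) = 1 \left(- \frac{897}{449} + i \sqrt{114}\right) = - \frac{897}{449} + i \sqrt{114}$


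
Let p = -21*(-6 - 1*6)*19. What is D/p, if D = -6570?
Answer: -365/266 ≈ -1.3722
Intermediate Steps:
p = 4788 (p = -21*(-6 - 6)*19 = -21*(-12)*19 = 252*19 = 4788)
D/p = -6570/4788 = -6570*1/4788 = -365/266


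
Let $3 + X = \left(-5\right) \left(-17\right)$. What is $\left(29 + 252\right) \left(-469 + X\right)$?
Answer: $-108747$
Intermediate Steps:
$X = 82$ ($X = -3 - -85 = -3 + 85 = 82$)
$\left(29 + 252\right) \left(-469 + X\right) = \left(29 + 252\right) \left(-469 + 82\right) = 281 \left(-387\right) = -108747$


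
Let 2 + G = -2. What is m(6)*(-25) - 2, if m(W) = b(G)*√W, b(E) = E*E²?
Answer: -2 + 1600*√6 ≈ 3917.2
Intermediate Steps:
G = -4 (G = -2 - 2 = -4)
b(E) = E³
m(W) = -64*√W (m(W) = (-4)³*√W = -64*√W)
m(6)*(-25) - 2 = -64*√6*(-25) - 2 = 1600*√6 - 2 = -2 + 1600*√6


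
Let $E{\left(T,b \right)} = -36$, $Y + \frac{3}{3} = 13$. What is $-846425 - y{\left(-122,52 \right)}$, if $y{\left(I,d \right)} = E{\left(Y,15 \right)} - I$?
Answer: $-846511$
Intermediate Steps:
$Y = 12$ ($Y = -1 + 13 = 12$)
$y{\left(I,d \right)} = -36 - I$
$-846425 - y{\left(-122,52 \right)} = -846425 - \left(-36 - -122\right) = -846425 - \left(-36 + 122\right) = -846425 - 86 = -846511$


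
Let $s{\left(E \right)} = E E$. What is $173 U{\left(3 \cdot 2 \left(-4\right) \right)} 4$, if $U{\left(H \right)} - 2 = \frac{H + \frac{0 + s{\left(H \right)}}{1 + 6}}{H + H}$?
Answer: $\frac{3806}{7} \approx 543.71$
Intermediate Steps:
$s{\left(E \right)} = E^{2}$
$U{\left(H \right)} = 2 + \frac{H + \frac{H^{2}}{7}}{2 H}$ ($U{\left(H \right)} = 2 + \frac{H + \frac{0 + H^{2}}{1 + 6}}{H + H} = 2 + \frac{H + \frac{H^{2}}{7}}{2 H}$)
$173 U{\left(3 \cdot 2 \left(-4\right) \right)} 4 = 173 \left(\frac{5}{2} + \frac{3 \cdot 2 \left(-4\right)}{14}\right) 4 = 173 \left(\frac{5}{2} + \frac{6 \left(-4\right)}{14}\right) 4 = 173 \left(\frac{5}{2} + \frac{1}{14} \left(-24\right)\right) 4 = 173 \left(\frac{5}{2} - \frac{12}{7}\right) 4 = 173 \cdot \frac{11}{14} \cdot 4 = \frac{1903}{14} \cdot 4 = \frac{3806}{7}$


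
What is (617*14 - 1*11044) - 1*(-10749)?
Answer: 8343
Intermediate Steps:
(617*14 - 1*11044) - 1*(-10749) = (8638 - 11044) + 10749 = -2406 + 10749 = 8343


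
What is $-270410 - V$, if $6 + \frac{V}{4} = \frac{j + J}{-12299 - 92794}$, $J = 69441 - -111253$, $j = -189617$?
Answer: $- \frac{28415711590}{105093} \approx -2.7039 \cdot 10^{5}$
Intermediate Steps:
$J = 180694$ ($J = 69441 + 111253 = 180694$)
$V = - \frac{2486540}{105093}$ ($V = -24 + 4 \frac{-189617 + 180694}{-12299 - 92794} = -24 + 4 \left(- \frac{8923}{-12299 - 92794}\right) = -24 + 4 \left(- \frac{8923}{-105093}\right) = -24 + 4 \left(\left(-8923\right) \left(- \frac{1}{105093}\right)\right) = -24 + 4 \cdot \frac{8923}{105093} = -24 + \frac{35692}{105093} = - \frac{2486540}{105093} \approx -23.66$)
$-270410 - V = -270410 - - \frac{2486540}{105093} = -270410 + \frac{2486540}{105093} = - \frac{28415711590}{105093}$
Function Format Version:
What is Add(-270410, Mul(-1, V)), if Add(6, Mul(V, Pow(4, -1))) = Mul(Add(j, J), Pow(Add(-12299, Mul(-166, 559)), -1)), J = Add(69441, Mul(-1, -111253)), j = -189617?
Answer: Rational(-28415711590, 105093) ≈ -2.7039e+5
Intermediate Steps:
J = 180694 (J = Add(69441, 111253) = 180694)
V = Rational(-2486540, 105093) (V = Add(-24, Mul(4, Mul(Add(-189617, 180694), Pow(Add(-12299, Mul(-166, 559)), -1)))) = Add(-24, Mul(4, Mul(-8923, Pow(Add(-12299, -92794), -1)))) = Add(-24, Mul(4, Mul(-8923, Pow(-105093, -1)))) = Add(-24, Mul(4, Mul(-8923, Rational(-1, 105093)))) = Add(-24, Mul(4, Rational(8923, 105093))) = Add(-24, Rational(35692, 105093)) = Rational(-2486540, 105093) ≈ -23.660)
Add(-270410, Mul(-1, V)) = Add(-270410, Mul(-1, Rational(-2486540, 105093))) = Add(-270410, Rational(2486540, 105093)) = Rational(-28415711590, 105093)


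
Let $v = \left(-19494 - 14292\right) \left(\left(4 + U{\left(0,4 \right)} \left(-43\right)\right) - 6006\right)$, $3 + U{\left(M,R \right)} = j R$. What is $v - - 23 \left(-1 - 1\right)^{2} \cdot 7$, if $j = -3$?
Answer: $180992246$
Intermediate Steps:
$U{\left(M,R \right)} = -3 - 3 R$
$v = 180991602$ ($v = \left(-19494 - 14292\right) \left(\left(4 + \left(-3 - 12\right) \left(-43\right)\right) - 6006\right) = - 33786 \left(\left(4 + \left(-3 - 12\right) \left(-43\right)\right) - 6006\right) = - 33786 \left(\left(4 - -645\right) - 6006\right) = - 33786 \left(\left(4 + 645\right) - 6006\right) = - 33786 \left(649 - 6006\right) = \left(-33786\right) \left(-5357\right) = 180991602$)
$v - - 23 \left(-1 - 1\right)^{2} \cdot 7 = 180991602 - - 23 \left(-1 - 1\right)^{2} \cdot 7 = 180991602 - - 23 \left(-2\right)^{2} \cdot 7 = 180991602 - \left(-23\right) 4 \cdot 7 = 180991602 - \left(-92\right) 7 = 180991602 - -644 = 180991602 + 644 = 180992246$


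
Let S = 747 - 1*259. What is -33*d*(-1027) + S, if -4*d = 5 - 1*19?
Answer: 238213/2 ≈ 1.1911e+5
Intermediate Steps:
d = 7/2 (d = -(5 - 1*19)/4 = -(5 - 19)/4 = -1/4*(-14) = 7/2 ≈ 3.5000)
S = 488 (S = 747 - 259 = 488)
-33*d*(-1027) + S = -33*7/2*(-1027) + 488 = -231/2*(-1027) + 488 = 237237/2 + 488 = 238213/2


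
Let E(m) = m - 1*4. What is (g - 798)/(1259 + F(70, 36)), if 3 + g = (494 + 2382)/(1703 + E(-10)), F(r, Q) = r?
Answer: -1350013/2244681 ≈ -0.60143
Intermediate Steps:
E(m) = -4 + m (E(m) = m - 4 = -4 + m)
g = -2191/1689 (g = -3 + (494 + 2382)/(1703 + (-4 - 10)) = -3 + 2876/(1703 - 14) = -3 + 2876/1689 = -2191/1689 ≈ -1.2972)
(g - 798)/(1259 + F(70, 36)) = (-2191/1689 - 798)/(1259 + 70) = -1350013/1689/1329 = -1350013/1689*1/1329 = -1350013/2244681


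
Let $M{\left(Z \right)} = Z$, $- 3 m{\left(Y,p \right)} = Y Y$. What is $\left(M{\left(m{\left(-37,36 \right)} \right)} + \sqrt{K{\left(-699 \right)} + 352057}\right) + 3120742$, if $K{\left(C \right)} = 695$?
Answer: $\frac{9360857}{3} + 4 \sqrt{22047} \approx 3.1209 \cdot 10^{6}$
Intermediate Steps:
$m{\left(Y,p \right)} = - \frac{Y^{2}}{3}$ ($m{\left(Y,p \right)} = - \frac{Y Y}{3} = - \frac{Y^{2}}{3}$)
$\left(M{\left(m{\left(-37,36 \right)} \right)} + \sqrt{K{\left(-699 \right)} + 352057}\right) + 3120742 = \left(- \frac{\left(-37\right)^{2}}{3} + \sqrt{695 + 352057}\right) + 3120742 = \left(\left(- \frac{1}{3}\right) 1369 + \sqrt{352752}\right) + 3120742 = \left(- \frac{1369}{3} + 4 \sqrt{22047}\right) + 3120742 = \frac{9360857}{3} + 4 \sqrt{22047}$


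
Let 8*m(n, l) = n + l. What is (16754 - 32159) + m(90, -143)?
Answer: -123293/8 ≈ -15412.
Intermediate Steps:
m(n, l) = l/8 + n/8 (m(n, l) = (n + l)/8 = (l + n)/8 = l/8 + n/8)
(16754 - 32159) + m(90, -143) = (16754 - 32159) + ((⅛)*(-143) + (⅛)*90) = -15405 + (-143/8 + 45/4) = -15405 - 53/8 = -123293/8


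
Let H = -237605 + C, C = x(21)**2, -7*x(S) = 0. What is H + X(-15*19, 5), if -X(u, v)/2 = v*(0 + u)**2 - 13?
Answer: -1049829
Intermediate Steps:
x(S) = 0 (x(S) = -1/7*0 = 0)
C = 0 (C = 0**2 = 0)
X(u, v) = 26 - 2*v*u**2 (X(u, v) = -2*(v*(0 + u)**2 - 13) = -2*(v*u**2 - 13) = -2*(-13 + v*u**2) = 26 - 2*v*u**2)
H = -237605 (H = -237605 + 0 = -237605)
H + X(-15*19, 5) = -237605 + (26 - 2*5*(-15*19)**2) = -237605 + (26 - 2*5*(-285)**2) = -237605 + (26 - 2*5*81225) = -237605 + (26 - 812250) = -237605 - 812224 = -1049829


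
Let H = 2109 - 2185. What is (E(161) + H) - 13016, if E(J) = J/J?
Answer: -13091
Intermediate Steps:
E(J) = 1
H = -76
(E(161) + H) - 13016 = (1 - 76) - 13016 = -75 - 13016 = -13091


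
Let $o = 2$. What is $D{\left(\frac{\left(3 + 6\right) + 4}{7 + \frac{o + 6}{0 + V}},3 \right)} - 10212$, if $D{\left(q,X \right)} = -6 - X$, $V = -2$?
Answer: $-10221$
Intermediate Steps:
$D{\left(\frac{\left(3 + 6\right) + 4}{7 + \frac{o + 6}{0 + V}},3 \right)} - 10212 = \left(-6 - 3\right) - 10212 = -9 - 10212 = -10221$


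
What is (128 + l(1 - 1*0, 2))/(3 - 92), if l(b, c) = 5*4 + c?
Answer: -150/89 ≈ -1.6854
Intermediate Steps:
l(b, c) = 20 + c
(128 + l(1 - 1*0, 2))/(3 - 92) = (128 + (20 + 2))/(3 - 92) = (128 + 22)/(-89) = -1/89*150 = -150/89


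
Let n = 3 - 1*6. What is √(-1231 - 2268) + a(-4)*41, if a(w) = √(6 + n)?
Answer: 41*√3 + I*√3499 ≈ 71.014 + 59.152*I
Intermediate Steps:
n = -3 (n = 3 - 6 = -3)
a(w) = √3 (a(w) = √(6 - 3) = √3)
√(-1231 - 2268) + a(-4)*41 = √(-1231 - 2268) + √3*41 = √(-3499) + 41*√3 = I*√3499 + 41*√3 = 41*√3 + I*√3499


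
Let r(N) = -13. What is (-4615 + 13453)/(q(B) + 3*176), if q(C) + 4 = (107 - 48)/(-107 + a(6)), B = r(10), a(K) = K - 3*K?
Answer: 1051722/62297 ≈ 16.882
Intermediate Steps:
a(K) = -2*K
B = -13
q(C) = -535/119 (q(C) = -4 + (107 - 48)/(-107 - 2*6) = -4 + 59/(-107 - 12) = -4 + 59/(-119) = -4 + 59*(-1/119) = -4 - 59/119 = -535/119)
(-4615 + 13453)/(q(B) + 3*176) = (-4615 + 13453)/(-535/119 + 3*176) = 8838/(-535/119 + 528) = 8838/(62297/119) = 8838*(119/62297) = 1051722/62297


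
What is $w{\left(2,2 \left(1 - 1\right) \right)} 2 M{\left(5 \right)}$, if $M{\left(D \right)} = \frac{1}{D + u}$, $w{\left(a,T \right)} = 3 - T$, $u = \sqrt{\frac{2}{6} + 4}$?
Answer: $\frac{45}{31} - \frac{3 \sqrt{39}}{31} \approx 0.84726$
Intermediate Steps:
$u = \frac{\sqrt{39}}{3}$ ($u = \sqrt{2 \cdot \frac{1}{6} + 4} = \sqrt{\frac{1}{3} + 4} = \sqrt{\frac{13}{3}} = \frac{\sqrt{39}}{3} \approx 2.0817$)
$M{\left(D \right)} = \frac{1}{D + \frac{\sqrt{39}}{3}}$
$w{\left(2,2 \left(1 - 1\right) \right)} 2 M{\left(5 \right)} = \left(3 - 2 \left(1 - 1\right)\right) 2 \frac{3}{\sqrt{39} + 3 \cdot 5} = \left(3 - 2 \cdot 0\right) 2 \frac{3}{\sqrt{39} + 15} = \left(3 - 0\right) 2 \frac{3}{15 + \sqrt{39}} = \left(3 + 0\right) 2 \frac{3}{15 + \sqrt{39}} = 3 \cdot 2 \frac{3}{15 + \sqrt{39}} = 6 \frac{3}{15 + \sqrt{39}} = \frac{18}{15 + \sqrt{39}}$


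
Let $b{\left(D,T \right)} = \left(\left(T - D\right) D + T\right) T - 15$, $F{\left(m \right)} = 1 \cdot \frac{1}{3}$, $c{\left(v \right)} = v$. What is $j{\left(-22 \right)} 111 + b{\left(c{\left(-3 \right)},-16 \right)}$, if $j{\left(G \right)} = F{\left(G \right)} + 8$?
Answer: $542$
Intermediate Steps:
$F{\left(m \right)} = \frac{1}{3}$ ($F{\left(m \right)} = 1 \cdot \frac{1}{3} = \frac{1}{3}$)
$j{\left(G \right)} = \frac{25}{3}$ ($j{\left(G \right)} = \frac{1}{3} + 8 = \frac{25}{3}$)
$b{\left(D,T \right)} = -15 + T \left(T + D \left(T - D\right)\right)$ ($b{\left(D,T \right)} = \left(D \left(T - D\right) + T\right) T - 15 = \left(T + D \left(T - D\right)\right) T - 15 = T \left(T + D \left(T - D\right)\right) - 15 = -15 + T \left(T + D \left(T - D\right)\right)$)
$j{\left(-22 \right)} 111 + b{\left(c{\left(-3 \right)},-16 \right)} = \frac{25}{3} \cdot 111 - \left(15 - 144 + 512\right) = 925 - \left(527 - 144\right) = 925 + \left(-15 + 256 - 768 + 144\right) = 925 - 383 = 542$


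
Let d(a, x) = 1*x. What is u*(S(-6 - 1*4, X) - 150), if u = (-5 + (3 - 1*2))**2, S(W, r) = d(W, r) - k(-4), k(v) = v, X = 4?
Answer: -2272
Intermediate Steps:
d(a, x) = x
S(W, r) = 4 + r (S(W, r) = r - 1*(-4) = r + 4 = 4 + r)
u = 16 (u = (-5 + (3 - 2))**2 = (-5 + 1)**2 = (-4)**2 = 16)
u*(S(-6 - 1*4, X) - 150) = 16*((4 + 4) - 150) = 16*(8 - 150) = 16*(-142) = -2272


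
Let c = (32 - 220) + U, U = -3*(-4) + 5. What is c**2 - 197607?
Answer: -168366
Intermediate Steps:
U = 17 (U = 12 + 5 = 17)
c = -171 (c = (32 - 220) + 17 = -188 + 17 = -171)
c**2 - 197607 = (-171)**2 - 197607 = 29241 - 197607 = -168366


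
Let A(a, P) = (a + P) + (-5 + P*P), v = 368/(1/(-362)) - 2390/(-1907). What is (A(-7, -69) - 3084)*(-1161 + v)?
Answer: -408982260204/1907 ≈ -2.1446e+8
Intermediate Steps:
v = -254040522/1907 (v = 368/(-1/362) - 2390*(-1/1907) = 368*(-362) + 2390/1907 = -133216 + 2390/1907 = -254040522/1907 ≈ -1.3321e+5)
A(a, P) = -5 + P + a + P**2 (A(a, P) = (P + a) + (-5 + P**2) = -5 + P + a + P**2)
(A(-7, -69) - 3084)*(-1161 + v) = ((-5 - 69 - 7 + (-69)**2) - 3084)*(-1161 - 254040522/1907) = ((-5 - 69 - 7 + 4761) - 3084)*(-256254549/1907) = (4680 - 3084)*(-256254549/1907) = 1596*(-256254549/1907) = -408982260204/1907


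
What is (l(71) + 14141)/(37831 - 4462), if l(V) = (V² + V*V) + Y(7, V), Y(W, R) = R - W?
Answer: 24287/33369 ≈ 0.72783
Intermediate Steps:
l(V) = -7 + V + 2*V² (l(V) = (V² + V*V) + (V - 1*7) = (V² + V²) + (V - 7) = 2*V² + (-7 + V) = -7 + V + 2*V²)
(l(71) + 14141)/(37831 - 4462) = ((-7 + 71 + 2*71²) + 14141)/(37831 - 4462) = ((-7 + 71 + 2*5041) + 14141)/33369 = ((-7 + 71 + 10082) + 14141)*(1/33369) = (10146 + 14141)*(1/33369) = 24287*(1/33369) = 24287/33369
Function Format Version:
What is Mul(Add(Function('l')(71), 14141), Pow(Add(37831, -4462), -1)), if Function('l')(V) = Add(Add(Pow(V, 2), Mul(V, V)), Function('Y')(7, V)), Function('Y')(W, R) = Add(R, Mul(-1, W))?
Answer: Rational(24287, 33369) ≈ 0.72783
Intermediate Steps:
Function('l')(V) = Add(-7, V, Mul(2, Pow(V, 2))) (Function('l')(V) = Add(Add(Pow(V, 2), Mul(V, V)), Add(V, Mul(-1, 7))) = Add(Add(Pow(V, 2), Pow(V, 2)), Add(V, -7)) = Add(Mul(2, Pow(V, 2)), Add(-7, V)) = Add(-7, V, Mul(2, Pow(V, 2))))
Mul(Add(Function('l')(71), 14141), Pow(Add(37831, -4462), -1)) = Mul(Add(Add(-7, 71, Mul(2, Pow(71, 2))), 14141), Pow(Add(37831, -4462), -1)) = Mul(Add(Add(-7, 71, Mul(2, 5041)), 14141), Pow(33369, -1)) = Mul(Add(Add(-7, 71, 10082), 14141), Rational(1, 33369)) = Mul(Add(10146, 14141), Rational(1, 33369)) = Mul(24287, Rational(1, 33369)) = Rational(24287, 33369)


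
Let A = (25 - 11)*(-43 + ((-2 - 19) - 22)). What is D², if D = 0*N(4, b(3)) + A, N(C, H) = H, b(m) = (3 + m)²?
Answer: 1449616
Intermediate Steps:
A = -1204 (A = 14*(-43 + (-21 - 22)) = 14*(-43 - 43) = 14*(-86) = -1204)
D = -1204 (D = 0*(3 + 3)² - 1204 = 0*6² - 1204 = 0*36 - 1204 = 0 - 1204 = -1204)
D² = (-1204)² = 1449616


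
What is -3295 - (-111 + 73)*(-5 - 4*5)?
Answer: -4245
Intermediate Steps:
-3295 - (-111 + 73)*(-5 - 4*5) = -3295 - (-38)*(-5 - 20) = -3295 - (-38)*(-25) = -3295 - 1*950 = -3295 - 950 = -4245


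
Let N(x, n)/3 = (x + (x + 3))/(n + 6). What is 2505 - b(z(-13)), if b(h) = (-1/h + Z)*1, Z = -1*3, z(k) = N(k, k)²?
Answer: 11940637/4761 ≈ 2508.0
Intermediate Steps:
N(x, n) = 3*(3 + 2*x)/(6 + n) (N(x, n) = 3*((x + (x + 3))/(n + 6)) = 3*((x + (3 + x))/(6 + n)) = 3*((3 + 2*x)/(6 + n)) = 3*(3 + 2*x)/(6 + n))
z(k) = 9*(3 + 2*k)²/(6 + k)² (z(k) = (3*(3 + 2*k)/(6 + k))² = 9*(3 + 2*k)²/(6 + k)²)
Z = -3
b(h) = -3 - 1/h (b(h) = (-1/h - 3)*1 = (-3 - 1/h)*1 = -3 - 1/h)
2505 - b(z(-13)) = 2505 - (-3 - 1/(9*(3 + 2*(-13))²/(6 - 13)²)) = 2505 - (-3 - 1/(9*(3 - 26)²/(-7)²)) = 2505 - (-3 - 1/(9*(-23)²*(1/49))) = 2505 - (-3 - 1/(9*529*(1/49))) = 2505 - (-3 - 1/4761/49) = 2505 - (-3 - 1*49/4761) = 2505 - (-3 - 49/4761) = 2505 - 1*(-14332/4761) = 2505 + 14332/4761 = 11940637/4761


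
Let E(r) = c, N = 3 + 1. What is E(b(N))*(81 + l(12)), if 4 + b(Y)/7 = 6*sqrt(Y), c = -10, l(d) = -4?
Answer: -770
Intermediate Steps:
N = 4
b(Y) = -28 + 42*sqrt(Y) (b(Y) = -28 + 7*(6*sqrt(Y)) = -28 + 42*sqrt(Y))
E(r) = -10
E(b(N))*(81 + l(12)) = -10*(81 - 4) = -10*77 = -770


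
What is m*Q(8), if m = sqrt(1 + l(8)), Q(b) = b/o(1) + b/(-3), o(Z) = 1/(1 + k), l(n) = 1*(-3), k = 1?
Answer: 40*I*sqrt(2)/3 ≈ 18.856*I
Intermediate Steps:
l(n) = -3
o(Z) = 1/2 (o(Z) = 1/(1 + 1) = 1/2)
Q(b) = 5*b/3 (Q(b) = b/(1/2) + b/(-3) = b*2 + b*(-1/3) = 2*b - b/3 = 5*b/3)
m = I*sqrt(2) (m = sqrt(1 - 3) = sqrt(-2) = I*sqrt(2) ≈ 1.4142*I)
m*Q(8) = (I*sqrt(2))*((5/3)*8) = (I*sqrt(2))*(40/3) = 40*I*sqrt(2)/3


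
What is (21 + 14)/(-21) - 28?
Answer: -89/3 ≈ -29.667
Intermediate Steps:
(21 + 14)/(-21) - 28 = 35*(-1/21) - 28 = -5/3 - 28 = -89/3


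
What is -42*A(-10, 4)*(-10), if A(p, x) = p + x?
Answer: -2520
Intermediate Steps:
-42*A(-10, 4)*(-10) = -42*(-10 + 4)*(-10) = -42*(-6)*(-10) = 252*(-10) = -2520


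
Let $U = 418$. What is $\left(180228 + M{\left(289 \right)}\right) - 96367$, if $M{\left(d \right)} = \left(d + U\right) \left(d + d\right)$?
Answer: $492507$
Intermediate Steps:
$M{\left(d \right)} = 2 d \left(418 + d\right)$ ($M{\left(d \right)} = \left(d + 418\right) \left(d + d\right) = \left(418 + d\right) 2 d = 2 d \left(418 + d\right)$)
$\left(180228 + M{\left(289 \right)}\right) - 96367 = \left(180228 + 2 \cdot 289 \left(418 + 289\right)\right) - 96367 = \left(180228 + 2 \cdot 289 \cdot 707\right) - 96367 = \left(180228 + 408646\right) - 96367 = 588874 - 96367 = 492507$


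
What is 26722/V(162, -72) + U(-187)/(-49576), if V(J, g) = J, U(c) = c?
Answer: 662400083/4015656 ≈ 164.95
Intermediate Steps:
26722/V(162, -72) + U(-187)/(-49576) = 26722/162 - 187/(-49576) = 26722*(1/162) - 187*(-1/49576) = 13361/81 + 187/49576 = 662400083/4015656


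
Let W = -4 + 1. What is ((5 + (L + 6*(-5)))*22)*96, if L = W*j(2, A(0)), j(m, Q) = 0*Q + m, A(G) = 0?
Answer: -65472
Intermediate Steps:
j(m, Q) = m (j(m, Q) = 0 + m = m)
W = -3
L = -6 (L = -3*2 = -6)
((5 + (L + 6*(-5)))*22)*96 = ((5 + (-6 + 6*(-5)))*22)*96 = ((5 + (-6 - 30))*22)*96 = ((5 - 36)*22)*96 = -31*22*96 = -682*96 = -65472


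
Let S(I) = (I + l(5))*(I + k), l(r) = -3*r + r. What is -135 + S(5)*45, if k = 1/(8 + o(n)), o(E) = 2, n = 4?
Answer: -2565/2 ≈ -1282.5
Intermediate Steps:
k = 1/10 (k = 1/(8 + 2) = 1/10 ≈ 0.10000)
l(r) = -2*r
S(I) = (-10 + I)*(1/10 + I) (S(I) = (I - 2*5)*(I + 1/10) = (I - 10)*(1/10 + I) = (-10 + I)*(1/10 + I))
-135 + S(5)*45 = -135 + (-1 + 5**2 - 99/10*5)*45 = -135 + (-1 + 25 - 99/2)*45 = -135 - 51/2*45 = -135 - 2295/2 = -2565/2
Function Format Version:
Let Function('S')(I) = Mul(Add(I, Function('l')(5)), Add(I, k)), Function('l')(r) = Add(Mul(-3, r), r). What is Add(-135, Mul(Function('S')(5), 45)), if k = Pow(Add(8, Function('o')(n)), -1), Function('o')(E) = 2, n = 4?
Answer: Rational(-2565, 2) ≈ -1282.5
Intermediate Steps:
k = Rational(1, 10) (k = Pow(Add(8, 2), -1) = Pow(10, -1) = Rational(1, 10) ≈ 0.10000)
Function('l')(r) = Mul(-2, r)
Function('S')(I) = Mul(Add(-10, I), Add(Rational(1, 10), I)) (Function('S')(I) = Mul(Add(I, Mul(-2, 5)), Add(I, Rational(1, 10))) = Mul(Add(I, -10), Add(Rational(1, 10), I)) = Mul(Add(-10, I), Add(Rational(1, 10), I)))
Add(-135, Mul(Function('S')(5), 45)) = Add(-135, Mul(Add(-1, Pow(5, 2), Mul(Rational(-99, 10), 5)), 45)) = Add(-135, Mul(Add(-1, 25, Rational(-99, 2)), 45)) = Add(-135, Mul(Rational(-51, 2), 45)) = Add(-135, Rational(-2295, 2)) = Rational(-2565, 2)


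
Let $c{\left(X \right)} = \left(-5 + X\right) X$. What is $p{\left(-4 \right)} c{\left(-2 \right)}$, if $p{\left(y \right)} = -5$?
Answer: $-70$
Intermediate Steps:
$c{\left(X \right)} = X \left(-5 + X\right)$
$p{\left(-4 \right)} c{\left(-2 \right)} = - 5 \left(- 2 \left(-5 - 2\right)\right) = - 5 \left(\left(-2\right) \left(-7\right)\right) = \left(-5\right) 14 = -70$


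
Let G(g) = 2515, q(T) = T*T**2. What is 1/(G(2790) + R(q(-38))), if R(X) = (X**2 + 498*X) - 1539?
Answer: 1/2983611104 ≈ 3.3516e-10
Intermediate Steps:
q(T) = T**3
R(X) = -1539 + X**2 + 498*X
1/(G(2790) + R(q(-38))) = 1/(2515 + (-1539 + ((-38)**3)**2 + 498*(-38)**3)) = 1/(2515 + (-1539 + (-54872)**2 + 498*(-54872))) = 1/(2515 + (-1539 + 3010936384 - 27326256)) = 1/(2515 + 2983608589) = 1/2983611104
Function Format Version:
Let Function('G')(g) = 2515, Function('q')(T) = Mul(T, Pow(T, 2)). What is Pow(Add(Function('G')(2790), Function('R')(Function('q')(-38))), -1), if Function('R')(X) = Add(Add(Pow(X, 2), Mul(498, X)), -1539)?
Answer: Rational(1, 2983611104) ≈ 3.3516e-10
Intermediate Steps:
Function('q')(T) = Pow(T, 3)
Function('R')(X) = Add(-1539, Pow(X, 2), Mul(498, X))
Pow(Add(Function('G')(2790), Function('R')(Function('q')(-38))), -1) = Pow(Add(2515, Add(-1539, Pow(Pow(-38, 3), 2), Mul(498, Pow(-38, 3)))), -1) = Pow(Add(2515, Add(-1539, Pow(-54872, 2), Mul(498, -54872))), -1) = Pow(Add(2515, Add(-1539, 3010936384, -27326256)), -1) = Pow(Add(2515, 2983608589), -1) = Pow(2983611104, -1) = Rational(1, 2983611104)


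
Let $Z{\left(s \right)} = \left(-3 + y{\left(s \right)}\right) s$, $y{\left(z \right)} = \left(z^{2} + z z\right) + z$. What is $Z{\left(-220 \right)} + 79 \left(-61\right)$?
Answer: $-21251759$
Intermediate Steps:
$y{\left(z \right)} = z + 2 z^{2}$ ($y{\left(z \right)} = \left(z^{2} + z^{2}\right) + z = 2 z^{2} + z = z + 2 z^{2}$)
$Z{\left(s \right)} = s \left(-3 + s \left(1 + 2 s\right)\right)$ ($Z{\left(s \right)} = \left(-3 + s \left(1 + 2 s\right)\right) s = s \left(-3 + s \left(1 + 2 s\right)\right)$)
$Z{\left(-220 \right)} + 79 \left(-61\right) = - 220 \left(-3 - 220 \left(1 + 2 \left(-220\right)\right)\right) + 79 \left(-61\right) = - 220 \left(-3 - 220 \left(1 - 440\right)\right) - 4819 = - 220 \left(-3 - -96580\right) - 4819 = - 220 \left(-3 + 96580\right) - 4819 = \left(-220\right) 96577 - 4819 = -21246940 - 4819 = -21251759$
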